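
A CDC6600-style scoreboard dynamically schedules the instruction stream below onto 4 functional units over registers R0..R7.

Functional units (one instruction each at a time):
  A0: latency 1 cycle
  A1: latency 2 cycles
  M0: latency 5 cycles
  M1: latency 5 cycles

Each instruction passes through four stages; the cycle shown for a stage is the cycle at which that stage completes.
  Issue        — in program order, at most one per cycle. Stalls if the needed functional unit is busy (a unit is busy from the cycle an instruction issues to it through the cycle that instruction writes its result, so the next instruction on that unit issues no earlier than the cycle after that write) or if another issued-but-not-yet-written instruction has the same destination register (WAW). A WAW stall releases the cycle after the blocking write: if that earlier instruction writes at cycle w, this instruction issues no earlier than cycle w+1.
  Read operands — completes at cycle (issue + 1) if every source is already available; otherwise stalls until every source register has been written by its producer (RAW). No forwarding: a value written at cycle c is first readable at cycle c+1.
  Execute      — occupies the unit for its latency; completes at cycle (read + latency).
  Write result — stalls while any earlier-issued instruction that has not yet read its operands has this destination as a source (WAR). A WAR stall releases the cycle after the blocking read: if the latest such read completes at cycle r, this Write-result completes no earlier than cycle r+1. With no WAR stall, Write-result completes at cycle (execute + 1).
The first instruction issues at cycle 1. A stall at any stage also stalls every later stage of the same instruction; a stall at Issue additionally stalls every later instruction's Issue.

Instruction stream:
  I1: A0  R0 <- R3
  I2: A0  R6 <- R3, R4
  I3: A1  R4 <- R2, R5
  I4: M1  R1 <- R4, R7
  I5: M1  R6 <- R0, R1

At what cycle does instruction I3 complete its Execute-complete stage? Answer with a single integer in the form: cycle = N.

c1: issue I1 (A0)
c2: I1 read-ops
c3: I1 finished on A0
c4: I1→R0
c5: issue I2 (A0)
c6: I2 read-ops | issue I3 (A1)
c7: I2 finished on A0 | I3 read-ops | issue I4 (M1)
c8: I2→R6
c9: I3 finished on A1
c10: I3→R4
c11: I4 read-ops
c16: I4 finished on M1
c17: I4→R1
c18: issue I5 (M1)
c19: I5 read-ops
c24: I5 finished on M1
c25: I5→R6

cycle = 9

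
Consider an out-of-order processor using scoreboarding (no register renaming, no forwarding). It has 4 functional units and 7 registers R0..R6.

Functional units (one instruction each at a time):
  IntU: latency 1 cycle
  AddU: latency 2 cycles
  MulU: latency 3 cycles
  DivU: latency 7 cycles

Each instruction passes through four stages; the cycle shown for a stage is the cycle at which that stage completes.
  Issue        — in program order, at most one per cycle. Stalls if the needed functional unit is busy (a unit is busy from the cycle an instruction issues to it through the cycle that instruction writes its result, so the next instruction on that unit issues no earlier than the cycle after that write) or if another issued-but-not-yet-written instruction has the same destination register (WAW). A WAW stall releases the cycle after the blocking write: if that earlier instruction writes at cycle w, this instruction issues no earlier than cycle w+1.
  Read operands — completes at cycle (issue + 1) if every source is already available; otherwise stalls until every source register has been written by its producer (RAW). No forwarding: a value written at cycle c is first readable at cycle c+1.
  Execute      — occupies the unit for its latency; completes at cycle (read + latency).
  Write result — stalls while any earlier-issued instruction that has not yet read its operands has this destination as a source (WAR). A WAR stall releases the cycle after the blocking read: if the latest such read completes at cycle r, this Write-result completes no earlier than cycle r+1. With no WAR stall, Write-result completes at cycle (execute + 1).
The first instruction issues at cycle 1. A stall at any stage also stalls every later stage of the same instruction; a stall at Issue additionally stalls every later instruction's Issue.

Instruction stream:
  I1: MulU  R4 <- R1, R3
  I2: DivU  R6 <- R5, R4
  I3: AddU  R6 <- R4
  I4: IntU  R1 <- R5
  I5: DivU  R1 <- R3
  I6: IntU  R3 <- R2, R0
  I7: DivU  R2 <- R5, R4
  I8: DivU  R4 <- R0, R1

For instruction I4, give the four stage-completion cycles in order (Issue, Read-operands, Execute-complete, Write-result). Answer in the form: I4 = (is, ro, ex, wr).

I4 = (17, 18, 19, 20)

  I1 | 1 | 2 | 5 | 6
  I2 | 2 | 7 | 14 | 15   RAW R4: wait I1 write@6
  I3 | 16 | 17 | 19 | 20   WAW R6: wait I2 write@15
  I4 | 17 | 18 | 19 | 20
  I5 | 21 | 22 | 29 | 30   WAW R1: wait I4 write@20
  I6 | 22 | 23 | 24 | 25
  I7 | 31 | 32 | 39 | 40   struct: DivU busy until I5 writes@30
  I8 | 41 | 42 | 49 | 50   struct: DivU busy until I7 writes@40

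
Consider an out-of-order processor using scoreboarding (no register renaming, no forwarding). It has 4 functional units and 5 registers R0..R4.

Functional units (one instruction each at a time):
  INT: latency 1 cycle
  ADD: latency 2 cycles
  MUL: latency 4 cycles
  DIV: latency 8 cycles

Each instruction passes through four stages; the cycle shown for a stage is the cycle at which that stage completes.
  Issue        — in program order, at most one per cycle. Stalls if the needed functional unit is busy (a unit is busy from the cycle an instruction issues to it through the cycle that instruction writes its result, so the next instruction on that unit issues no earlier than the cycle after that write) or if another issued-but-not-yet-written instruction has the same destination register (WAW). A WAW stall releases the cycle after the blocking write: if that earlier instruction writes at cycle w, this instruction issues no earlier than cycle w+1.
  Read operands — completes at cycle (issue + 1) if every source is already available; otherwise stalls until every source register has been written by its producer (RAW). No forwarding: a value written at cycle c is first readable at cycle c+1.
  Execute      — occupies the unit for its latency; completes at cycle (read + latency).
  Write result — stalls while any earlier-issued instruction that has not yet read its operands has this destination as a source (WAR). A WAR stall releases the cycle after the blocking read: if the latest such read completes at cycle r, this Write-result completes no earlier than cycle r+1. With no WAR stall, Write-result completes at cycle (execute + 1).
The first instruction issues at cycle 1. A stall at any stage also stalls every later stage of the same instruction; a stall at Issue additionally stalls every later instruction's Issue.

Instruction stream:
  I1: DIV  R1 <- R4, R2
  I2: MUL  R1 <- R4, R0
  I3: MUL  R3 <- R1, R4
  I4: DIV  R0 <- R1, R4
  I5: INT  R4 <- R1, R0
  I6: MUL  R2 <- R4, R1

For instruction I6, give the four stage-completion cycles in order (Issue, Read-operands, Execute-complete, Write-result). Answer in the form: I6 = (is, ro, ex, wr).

t=1  I1→DIV
t=2  I1 RO
t=10  I1 EX
t=11  I1 WR R1
t=12  I2→MUL
t=13  I2 RO
t=17  I2 EX
t=18  I2 WR R1
t=19  I3→MUL
t=20  I3 RO | I4→DIV
t=21  I4 RO | I5→INT
t=24  I3 EX
t=25  I3 WR R3
t=26  I6→MUL
t=29  I4 EX
t=30  I4 WR R0
t=31  I5 RO
t=32  I5 EX
t=33  I5 WR R4
t=34  I6 RO
t=38  I6 EX
t=39  I6 WR R2

I6 = (26, 34, 38, 39)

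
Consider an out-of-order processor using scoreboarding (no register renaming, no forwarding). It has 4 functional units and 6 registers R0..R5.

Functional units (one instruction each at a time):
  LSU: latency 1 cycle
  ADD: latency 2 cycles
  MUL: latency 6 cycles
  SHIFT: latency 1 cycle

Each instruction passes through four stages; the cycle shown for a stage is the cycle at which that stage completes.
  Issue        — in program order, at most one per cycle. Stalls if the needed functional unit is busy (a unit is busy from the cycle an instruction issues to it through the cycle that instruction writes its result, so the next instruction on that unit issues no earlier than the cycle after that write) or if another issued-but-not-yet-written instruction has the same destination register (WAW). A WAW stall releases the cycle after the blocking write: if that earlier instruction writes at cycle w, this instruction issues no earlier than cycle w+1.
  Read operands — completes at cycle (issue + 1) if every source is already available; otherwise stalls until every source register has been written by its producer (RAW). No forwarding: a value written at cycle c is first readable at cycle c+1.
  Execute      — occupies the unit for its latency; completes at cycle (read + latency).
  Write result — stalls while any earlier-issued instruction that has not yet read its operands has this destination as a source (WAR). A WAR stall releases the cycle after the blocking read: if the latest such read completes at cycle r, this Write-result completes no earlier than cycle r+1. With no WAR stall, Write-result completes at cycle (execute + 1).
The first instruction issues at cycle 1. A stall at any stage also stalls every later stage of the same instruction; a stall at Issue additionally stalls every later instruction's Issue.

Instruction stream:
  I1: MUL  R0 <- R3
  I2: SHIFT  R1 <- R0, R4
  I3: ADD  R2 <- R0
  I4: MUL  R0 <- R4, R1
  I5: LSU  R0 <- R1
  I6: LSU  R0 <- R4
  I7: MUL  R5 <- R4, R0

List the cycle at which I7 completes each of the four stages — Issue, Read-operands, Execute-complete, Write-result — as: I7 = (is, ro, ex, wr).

I7 = (26, 29, 35, 36)

cycle 1: I1→MUL
cycle 2: I1 RO, I2→SHIFT
cycle 3: I3→ADD
cycle 8: I1 EX
cycle 9: I1 WR R0
cycle 10: I2 RO, I3 RO, I4→MUL
cycle 11: I2 EX
cycle 12: I2 WR R1, I3 EX
cycle 13: I3 WR R2, I4 RO
cycle 19: I4 EX
cycle 20: I4 WR R0
cycle 21: I5→LSU
cycle 22: I5 RO
cycle 23: I5 EX
cycle 24: I5 WR R0
cycle 25: I6→LSU
cycle 26: I6 RO, I7→MUL
cycle 27: I6 EX
cycle 28: I6 WR R0
cycle 29: I7 RO
cycle 35: I7 EX
cycle 36: I7 WR R5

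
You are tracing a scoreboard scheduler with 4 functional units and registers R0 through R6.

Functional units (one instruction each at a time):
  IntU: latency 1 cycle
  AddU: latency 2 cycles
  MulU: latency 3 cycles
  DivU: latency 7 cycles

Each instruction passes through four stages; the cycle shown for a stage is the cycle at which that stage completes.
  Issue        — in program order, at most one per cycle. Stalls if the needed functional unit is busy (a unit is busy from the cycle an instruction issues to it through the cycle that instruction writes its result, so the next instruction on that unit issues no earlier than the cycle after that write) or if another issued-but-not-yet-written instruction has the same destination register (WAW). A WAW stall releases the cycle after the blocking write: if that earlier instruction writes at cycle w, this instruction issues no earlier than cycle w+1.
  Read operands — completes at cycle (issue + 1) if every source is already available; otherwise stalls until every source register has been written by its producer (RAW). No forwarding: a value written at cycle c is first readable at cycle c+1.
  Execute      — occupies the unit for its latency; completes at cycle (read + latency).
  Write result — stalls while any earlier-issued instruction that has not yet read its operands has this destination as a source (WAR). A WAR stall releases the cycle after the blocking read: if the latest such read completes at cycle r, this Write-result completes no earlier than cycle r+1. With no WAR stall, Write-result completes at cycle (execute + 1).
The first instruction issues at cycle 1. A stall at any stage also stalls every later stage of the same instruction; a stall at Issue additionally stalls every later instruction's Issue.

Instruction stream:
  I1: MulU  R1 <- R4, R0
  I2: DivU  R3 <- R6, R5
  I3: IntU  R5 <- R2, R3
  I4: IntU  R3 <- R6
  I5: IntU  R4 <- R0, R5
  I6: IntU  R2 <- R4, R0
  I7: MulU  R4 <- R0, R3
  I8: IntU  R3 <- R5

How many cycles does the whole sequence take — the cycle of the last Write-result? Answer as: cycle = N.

c1: I1 issues→MulU
c2: I1 reads; I2 issues→DivU
c3: I2 reads; I3 issues→IntU
c5: I1 exec-done
c6: I1 writes R1
c10: I2 exec-done
c11: I2 writes R3
c12: I3 reads
c13: I3 exec-done
c14: I3 writes R5
c15: I4 issues→IntU
c16: I4 reads
c17: I4 exec-done
c18: I4 writes R3
c19: I5 issues→IntU
c20: I5 reads
c21: I5 exec-done
c22: I5 writes R4
c23: I6 issues→IntU
c24: I6 reads; I7 issues→MulU
c25: I6 exec-done; I7 reads
c26: I6 writes R2
c27: I8 issues→IntU
c28: I7 exec-done; I8 reads
c29: I7 writes R4; I8 exec-done
c30: I8 writes R3

cycle = 30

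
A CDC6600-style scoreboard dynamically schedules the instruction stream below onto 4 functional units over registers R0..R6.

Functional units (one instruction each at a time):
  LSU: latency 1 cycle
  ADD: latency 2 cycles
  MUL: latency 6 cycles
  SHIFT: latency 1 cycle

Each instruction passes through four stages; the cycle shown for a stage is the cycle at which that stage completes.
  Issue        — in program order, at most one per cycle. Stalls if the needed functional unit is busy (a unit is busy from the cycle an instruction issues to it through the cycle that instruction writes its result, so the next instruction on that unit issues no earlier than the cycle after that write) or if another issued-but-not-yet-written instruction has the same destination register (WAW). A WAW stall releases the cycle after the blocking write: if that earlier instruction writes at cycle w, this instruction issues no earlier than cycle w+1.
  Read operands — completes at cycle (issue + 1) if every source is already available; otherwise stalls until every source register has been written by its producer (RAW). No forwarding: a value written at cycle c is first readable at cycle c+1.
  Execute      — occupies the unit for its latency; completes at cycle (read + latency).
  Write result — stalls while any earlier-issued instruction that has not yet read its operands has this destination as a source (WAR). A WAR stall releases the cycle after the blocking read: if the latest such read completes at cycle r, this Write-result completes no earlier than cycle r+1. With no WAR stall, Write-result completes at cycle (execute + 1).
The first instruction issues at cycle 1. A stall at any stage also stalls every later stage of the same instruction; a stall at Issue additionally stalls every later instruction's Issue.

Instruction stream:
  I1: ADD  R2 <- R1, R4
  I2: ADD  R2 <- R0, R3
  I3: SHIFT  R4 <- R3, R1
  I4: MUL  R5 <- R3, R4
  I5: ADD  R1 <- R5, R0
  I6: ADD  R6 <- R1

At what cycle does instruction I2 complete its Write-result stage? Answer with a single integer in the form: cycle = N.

t=1  I1 dispatched to ADD
t=2  I1 operands ready
t=4  I1 complete
t=5  R2←I1
t=6  I2 dispatched to ADD
t=7  I2 operands ready · I3 dispatched to SHIFT
t=8  I3 operands ready · I4 dispatched to MUL
t=9  I2 complete · I3 complete
t=10  R2←I2 · R4←I3
t=11  I4 operands ready · I5 dispatched to ADD
t=17  I4 complete
t=18  R5←I4
t=19  I5 operands ready
t=21  I5 complete
t=22  R1←I5
t=23  I6 dispatched to ADD
t=24  I6 operands ready
t=26  I6 complete
t=27  R6←I6

cycle = 10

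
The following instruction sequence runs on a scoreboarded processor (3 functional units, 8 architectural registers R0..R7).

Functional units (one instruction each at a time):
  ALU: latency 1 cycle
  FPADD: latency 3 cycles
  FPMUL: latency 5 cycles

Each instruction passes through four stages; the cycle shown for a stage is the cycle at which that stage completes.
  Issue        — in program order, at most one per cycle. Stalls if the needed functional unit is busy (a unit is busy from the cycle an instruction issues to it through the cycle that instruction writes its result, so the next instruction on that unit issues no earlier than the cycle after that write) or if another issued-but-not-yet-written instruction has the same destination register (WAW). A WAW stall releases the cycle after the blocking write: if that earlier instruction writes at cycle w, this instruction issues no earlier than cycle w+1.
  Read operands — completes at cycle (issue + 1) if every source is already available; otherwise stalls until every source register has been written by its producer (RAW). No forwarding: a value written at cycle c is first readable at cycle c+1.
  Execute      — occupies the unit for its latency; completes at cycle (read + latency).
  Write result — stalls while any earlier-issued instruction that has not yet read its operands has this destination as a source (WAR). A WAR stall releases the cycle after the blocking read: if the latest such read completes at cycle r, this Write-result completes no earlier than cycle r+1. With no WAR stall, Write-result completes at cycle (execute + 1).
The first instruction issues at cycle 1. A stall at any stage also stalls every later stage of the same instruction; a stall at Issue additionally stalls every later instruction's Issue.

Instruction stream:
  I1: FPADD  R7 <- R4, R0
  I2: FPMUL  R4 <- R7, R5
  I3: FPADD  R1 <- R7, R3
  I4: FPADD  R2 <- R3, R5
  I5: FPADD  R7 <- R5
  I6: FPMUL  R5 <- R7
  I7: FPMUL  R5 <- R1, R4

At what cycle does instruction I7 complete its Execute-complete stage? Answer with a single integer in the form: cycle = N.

I1: IS=1 RO=2 EX=5 WR=6
I2: IS=2 RO=7 EX=12 WR=13  [RAW R7: wait I1 write@6]
I3: IS=7 RO=8 EX=11 WR=12  [struct: FPADD busy until I1 writes@6]
I4: IS=13 RO=14 EX=17 WR=18  [struct: FPADD busy until I3 writes@12]
I5: IS=19 RO=20 EX=23 WR=24  [struct: FPADD busy until I4 writes@18]
I6: IS=20 RO=25 EX=30 WR=31  [RAW R7: wait I5 write@24]
I7: IS=32 RO=33 EX=38 WR=39  [struct: FPMUL busy until I6 writes@31]

cycle = 38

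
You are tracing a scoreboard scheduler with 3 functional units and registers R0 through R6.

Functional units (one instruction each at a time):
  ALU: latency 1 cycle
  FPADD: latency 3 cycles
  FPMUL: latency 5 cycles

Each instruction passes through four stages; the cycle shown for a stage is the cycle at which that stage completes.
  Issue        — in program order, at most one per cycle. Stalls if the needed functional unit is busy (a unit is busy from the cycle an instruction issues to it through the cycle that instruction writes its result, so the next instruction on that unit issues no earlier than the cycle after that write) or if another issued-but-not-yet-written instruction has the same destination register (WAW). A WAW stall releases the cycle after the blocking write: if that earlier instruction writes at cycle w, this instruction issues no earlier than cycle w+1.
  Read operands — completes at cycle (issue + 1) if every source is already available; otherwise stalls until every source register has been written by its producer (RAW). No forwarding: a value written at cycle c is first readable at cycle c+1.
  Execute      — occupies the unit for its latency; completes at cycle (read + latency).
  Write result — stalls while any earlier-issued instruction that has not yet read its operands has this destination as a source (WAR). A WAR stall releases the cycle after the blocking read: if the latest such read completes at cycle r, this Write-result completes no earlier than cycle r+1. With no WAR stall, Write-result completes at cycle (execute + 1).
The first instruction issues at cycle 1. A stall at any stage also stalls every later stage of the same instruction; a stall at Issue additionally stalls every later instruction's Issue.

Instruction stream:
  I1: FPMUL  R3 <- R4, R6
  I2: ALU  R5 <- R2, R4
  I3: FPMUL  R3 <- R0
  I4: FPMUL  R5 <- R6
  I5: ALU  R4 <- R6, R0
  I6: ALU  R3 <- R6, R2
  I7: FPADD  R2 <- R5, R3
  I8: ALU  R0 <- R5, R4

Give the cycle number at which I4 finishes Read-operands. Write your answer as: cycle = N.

t=1  issue I1 (FPMUL)
t=2  I1 read-ops; issue I2 (ALU)
t=3  I2 read-ops
t=4  I2 finished on ALU
t=5  I2→R5
t=7  I1 finished on FPMUL
t=8  I1→R3
t=9  issue I3 (FPMUL)
t=10  I3 read-ops
t=15  I3 finished on FPMUL
t=16  I3→R3
t=17  issue I4 (FPMUL)
t=18  I4 read-ops; issue I5 (ALU)
t=19  I5 read-ops
t=20  I5 finished on ALU
t=21  I5→R4
t=22  issue I6 (ALU)
t=23  I4 finished on FPMUL; I6 read-ops; issue I7 (FPADD)
t=24  I4→R5; I6 finished on ALU
t=25  I6→R3
t=26  I7 read-ops; issue I8 (ALU)
t=27  I8 read-ops
t=28  I8 finished on ALU
t=29  I7 finished on FPADD; I8→R0
t=30  I7→R2

cycle = 18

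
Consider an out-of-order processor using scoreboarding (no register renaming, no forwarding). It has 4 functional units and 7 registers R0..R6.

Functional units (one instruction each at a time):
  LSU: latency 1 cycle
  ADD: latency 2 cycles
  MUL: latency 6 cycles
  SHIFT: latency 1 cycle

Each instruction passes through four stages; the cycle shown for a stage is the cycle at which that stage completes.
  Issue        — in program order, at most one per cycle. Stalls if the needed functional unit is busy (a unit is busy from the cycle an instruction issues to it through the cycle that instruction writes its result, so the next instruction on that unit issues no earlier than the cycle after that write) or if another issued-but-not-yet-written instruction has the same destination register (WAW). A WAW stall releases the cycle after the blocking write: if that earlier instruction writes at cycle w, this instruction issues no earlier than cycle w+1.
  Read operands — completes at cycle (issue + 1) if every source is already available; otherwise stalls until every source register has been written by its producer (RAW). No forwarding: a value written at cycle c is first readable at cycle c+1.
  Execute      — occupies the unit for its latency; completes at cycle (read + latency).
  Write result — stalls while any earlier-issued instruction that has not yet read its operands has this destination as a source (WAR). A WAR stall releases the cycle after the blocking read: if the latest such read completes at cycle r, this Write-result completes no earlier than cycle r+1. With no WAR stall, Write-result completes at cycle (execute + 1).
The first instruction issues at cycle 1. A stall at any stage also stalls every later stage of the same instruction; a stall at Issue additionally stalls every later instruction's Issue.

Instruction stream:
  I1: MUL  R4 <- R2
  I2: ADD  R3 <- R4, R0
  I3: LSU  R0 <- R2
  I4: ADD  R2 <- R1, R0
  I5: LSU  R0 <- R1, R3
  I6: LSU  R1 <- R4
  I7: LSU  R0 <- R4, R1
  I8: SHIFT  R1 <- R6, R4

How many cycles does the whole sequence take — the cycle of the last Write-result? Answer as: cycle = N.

cycle = 27

[I1] 1/2/8/9
[I2] 2/10/12/13  (RAW R4: wait I1 write@9)
[I3] 3/4/5/11  (WAR R0: wait I2 read@10)
[I4] 14/15/17/18  (struct: ADD busy until I2 writes@13)
[I5] 15/16/17/18
[I6] 19/20/21/22  (struct: LSU busy until I5 writes@18)
[I7] 23/24/25/26  (struct: LSU busy until I6 writes@22)
[I8] 24/25/26/27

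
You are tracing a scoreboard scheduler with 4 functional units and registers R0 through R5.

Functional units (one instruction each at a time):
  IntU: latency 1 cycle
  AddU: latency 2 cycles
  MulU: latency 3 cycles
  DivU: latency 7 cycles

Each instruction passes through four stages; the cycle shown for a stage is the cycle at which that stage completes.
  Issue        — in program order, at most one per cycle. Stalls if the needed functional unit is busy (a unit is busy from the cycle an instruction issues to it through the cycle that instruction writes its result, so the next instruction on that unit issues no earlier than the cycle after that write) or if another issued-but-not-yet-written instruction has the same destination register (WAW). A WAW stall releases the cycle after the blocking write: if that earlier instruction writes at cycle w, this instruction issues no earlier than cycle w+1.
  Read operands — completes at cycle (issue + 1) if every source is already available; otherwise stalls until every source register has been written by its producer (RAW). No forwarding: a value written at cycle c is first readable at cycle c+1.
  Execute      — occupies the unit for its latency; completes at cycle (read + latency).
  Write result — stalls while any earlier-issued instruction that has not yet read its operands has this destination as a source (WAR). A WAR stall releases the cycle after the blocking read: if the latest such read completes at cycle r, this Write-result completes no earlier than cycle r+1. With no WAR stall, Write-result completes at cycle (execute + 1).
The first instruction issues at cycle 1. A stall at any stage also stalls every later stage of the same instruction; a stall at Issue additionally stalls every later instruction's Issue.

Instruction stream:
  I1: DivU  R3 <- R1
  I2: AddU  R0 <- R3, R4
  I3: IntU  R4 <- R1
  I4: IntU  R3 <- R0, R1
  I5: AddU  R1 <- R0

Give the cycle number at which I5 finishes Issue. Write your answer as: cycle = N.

[1] I1→DivU
[2] I1 RO, I2→AddU
[3] I3→IntU
[4] I3 RO
[5] I3 EX
[9] I1 EX
[10] I1 WR R3
[11] I2 RO
[12] I3 WR R4
[13] I2 EX, I4→IntU
[14] I2 WR R0
[15] I4 RO, I5→AddU
[16] I4 EX, I5 RO
[17] I4 WR R3
[18] I5 EX
[19] I5 WR R1

cycle = 15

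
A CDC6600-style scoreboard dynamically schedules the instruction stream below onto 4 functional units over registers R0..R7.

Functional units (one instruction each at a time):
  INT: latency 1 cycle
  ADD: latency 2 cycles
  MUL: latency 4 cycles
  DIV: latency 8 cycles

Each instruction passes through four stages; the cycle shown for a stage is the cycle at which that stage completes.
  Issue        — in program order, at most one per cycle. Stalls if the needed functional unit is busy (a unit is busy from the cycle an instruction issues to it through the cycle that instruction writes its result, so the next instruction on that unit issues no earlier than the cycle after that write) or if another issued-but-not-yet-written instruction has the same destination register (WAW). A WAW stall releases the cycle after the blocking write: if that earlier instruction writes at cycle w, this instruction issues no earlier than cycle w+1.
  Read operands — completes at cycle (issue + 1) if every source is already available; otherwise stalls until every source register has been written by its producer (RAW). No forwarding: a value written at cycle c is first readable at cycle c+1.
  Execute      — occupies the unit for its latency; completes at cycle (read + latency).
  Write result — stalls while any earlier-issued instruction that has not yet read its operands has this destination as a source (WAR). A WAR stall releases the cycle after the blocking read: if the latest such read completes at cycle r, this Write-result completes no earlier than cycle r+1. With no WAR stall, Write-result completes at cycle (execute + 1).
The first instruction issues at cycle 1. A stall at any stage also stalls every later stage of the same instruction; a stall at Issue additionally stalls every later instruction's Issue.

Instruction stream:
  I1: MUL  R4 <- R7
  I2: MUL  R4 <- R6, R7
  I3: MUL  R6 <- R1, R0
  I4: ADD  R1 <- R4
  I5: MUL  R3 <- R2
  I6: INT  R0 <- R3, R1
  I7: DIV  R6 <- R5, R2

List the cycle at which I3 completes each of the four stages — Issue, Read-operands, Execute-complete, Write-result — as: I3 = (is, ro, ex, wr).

I3 = (15, 16, 20, 21)

[1] issue I1 (MUL)
[2] I1 read-ops
[6] I1 finished on MUL
[7] I1→R4
[8] issue I2 (MUL)
[9] I2 read-ops
[13] I2 finished on MUL
[14] I2→R4
[15] issue I3 (MUL)
[16] I3 read-ops · issue I4 (ADD)
[17] I4 read-ops
[19] I4 finished on ADD
[20] I3 finished on MUL · I4→R1
[21] I3→R6
[22] issue I5 (MUL)
[23] I5 read-ops · issue I6 (INT)
[24] issue I7 (DIV)
[25] I7 read-ops
[27] I5 finished on MUL
[28] I5→R3
[29] I6 read-ops
[30] I6 finished on INT
[31] I6→R0
[33] I7 finished on DIV
[34] I7→R6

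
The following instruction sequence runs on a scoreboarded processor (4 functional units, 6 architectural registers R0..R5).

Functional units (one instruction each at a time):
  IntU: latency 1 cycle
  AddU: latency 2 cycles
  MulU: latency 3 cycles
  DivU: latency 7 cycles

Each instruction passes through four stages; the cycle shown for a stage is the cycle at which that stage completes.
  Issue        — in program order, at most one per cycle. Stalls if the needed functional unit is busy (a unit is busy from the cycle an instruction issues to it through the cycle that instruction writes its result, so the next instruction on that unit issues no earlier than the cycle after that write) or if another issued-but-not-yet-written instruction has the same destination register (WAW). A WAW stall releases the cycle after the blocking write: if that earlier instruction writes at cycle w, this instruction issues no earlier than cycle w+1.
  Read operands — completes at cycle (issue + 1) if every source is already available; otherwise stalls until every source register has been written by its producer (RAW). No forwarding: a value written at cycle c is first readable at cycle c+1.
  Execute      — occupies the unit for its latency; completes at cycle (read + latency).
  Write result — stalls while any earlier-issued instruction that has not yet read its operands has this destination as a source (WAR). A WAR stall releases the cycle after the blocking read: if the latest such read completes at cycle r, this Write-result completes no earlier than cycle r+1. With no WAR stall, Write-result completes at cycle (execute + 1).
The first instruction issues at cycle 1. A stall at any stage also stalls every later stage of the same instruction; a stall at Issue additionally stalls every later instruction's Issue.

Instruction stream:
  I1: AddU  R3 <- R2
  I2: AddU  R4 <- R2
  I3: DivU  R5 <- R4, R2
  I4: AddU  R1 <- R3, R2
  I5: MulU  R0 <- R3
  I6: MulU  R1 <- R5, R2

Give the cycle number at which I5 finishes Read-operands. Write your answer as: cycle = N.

cycle = 13

c1: I1 dispatched to AddU
c2: I1 operands ready
c4: I1 complete
c5: R3←I1
c6: I2 dispatched to AddU
c7: I2 operands ready, I3 dispatched to DivU
c9: I2 complete
c10: R4←I2
c11: I3 operands ready, I4 dispatched to AddU
c12: I4 operands ready, I5 dispatched to MulU
c13: I5 operands ready
c14: I4 complete
c15: R1←I4
c16: I5 complete
c17: R0←I5
c18: I3 complete, I6 dispatched to MulU
c19: R5←I3
c20: I6 operands ready
c23: I6 complete
c24: R1←I6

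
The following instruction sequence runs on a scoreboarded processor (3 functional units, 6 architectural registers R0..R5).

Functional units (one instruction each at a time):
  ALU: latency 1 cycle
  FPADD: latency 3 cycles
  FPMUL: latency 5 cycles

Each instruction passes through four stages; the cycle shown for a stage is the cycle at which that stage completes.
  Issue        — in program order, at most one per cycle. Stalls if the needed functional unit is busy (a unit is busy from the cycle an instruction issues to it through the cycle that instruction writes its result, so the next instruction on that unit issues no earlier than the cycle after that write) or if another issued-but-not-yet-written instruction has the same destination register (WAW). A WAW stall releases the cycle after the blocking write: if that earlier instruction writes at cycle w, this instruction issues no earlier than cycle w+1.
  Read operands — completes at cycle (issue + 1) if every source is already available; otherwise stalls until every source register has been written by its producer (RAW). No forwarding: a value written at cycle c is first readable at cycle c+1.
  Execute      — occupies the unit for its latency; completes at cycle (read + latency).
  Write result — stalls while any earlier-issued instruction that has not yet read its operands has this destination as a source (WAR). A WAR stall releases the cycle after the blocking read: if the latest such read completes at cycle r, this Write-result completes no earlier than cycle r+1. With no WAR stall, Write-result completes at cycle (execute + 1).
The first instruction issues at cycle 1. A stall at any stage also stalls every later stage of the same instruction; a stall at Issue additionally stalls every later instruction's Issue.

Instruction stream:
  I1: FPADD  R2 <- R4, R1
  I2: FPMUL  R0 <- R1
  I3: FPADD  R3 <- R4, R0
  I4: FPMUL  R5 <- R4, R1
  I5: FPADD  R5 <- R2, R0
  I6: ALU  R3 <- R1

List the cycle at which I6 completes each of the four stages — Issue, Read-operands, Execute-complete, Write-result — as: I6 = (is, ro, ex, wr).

I6 = (19, 20, 21, 22)

t=1  I1 dispatched to FPADD
t=2  I1 operands ready; I2 dispatched to FPMUL
t=3  I2 operands ready
t=5  I1 complete
t=6  R2←I1
t=7  I3 dispatched to FPADD
t=8  I2 complete
t=9  R0←I2
t=10  I3 operands ready; I4 dispatched to FPMUL
t=11  I4 operands ready
t=13  I3 complete
t=14  R3←I3
t=16  I4 complete
t=17  R5←I4
t=18  I5 dispatched to FPADD
t=19  I5 operands ready; I6 dispatched to ALU
t=20  I6 operands ready
t=21  I6 complete
t=22  I5 complete; R3←I6
t=23  R5←I5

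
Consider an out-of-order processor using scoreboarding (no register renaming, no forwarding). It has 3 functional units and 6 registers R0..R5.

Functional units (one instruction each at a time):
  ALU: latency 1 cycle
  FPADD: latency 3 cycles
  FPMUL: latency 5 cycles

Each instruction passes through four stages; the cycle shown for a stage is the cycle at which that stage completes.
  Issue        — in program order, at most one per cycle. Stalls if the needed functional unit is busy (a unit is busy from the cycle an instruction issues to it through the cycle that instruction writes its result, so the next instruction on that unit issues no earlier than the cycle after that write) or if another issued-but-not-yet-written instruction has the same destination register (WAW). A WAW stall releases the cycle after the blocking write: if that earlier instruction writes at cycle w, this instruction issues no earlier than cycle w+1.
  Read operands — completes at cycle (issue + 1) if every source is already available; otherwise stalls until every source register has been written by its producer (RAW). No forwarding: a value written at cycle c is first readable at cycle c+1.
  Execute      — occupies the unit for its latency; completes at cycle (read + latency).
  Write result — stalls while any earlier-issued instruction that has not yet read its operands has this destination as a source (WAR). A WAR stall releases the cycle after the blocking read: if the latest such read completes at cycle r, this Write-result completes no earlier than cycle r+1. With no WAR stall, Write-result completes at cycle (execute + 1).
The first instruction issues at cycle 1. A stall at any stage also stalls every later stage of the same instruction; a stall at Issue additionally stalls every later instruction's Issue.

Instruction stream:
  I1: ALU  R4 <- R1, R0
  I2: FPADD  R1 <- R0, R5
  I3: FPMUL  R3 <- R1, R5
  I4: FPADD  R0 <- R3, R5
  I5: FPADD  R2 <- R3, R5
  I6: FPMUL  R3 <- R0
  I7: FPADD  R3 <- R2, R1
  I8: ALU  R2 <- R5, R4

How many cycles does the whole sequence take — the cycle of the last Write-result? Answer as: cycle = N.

cycle = 34

I1  is:1  ro:2  ex:3  wr:4
I2  is:2  ro:3  ex:6  wr:7
I3  is:3  ro:8  ex:13  wr:14  — RAW R1: wait I2 write@7
I4  is:8  ro:15  ex:18  wr:19  — struct: FPADD busy until I2 writes@7, RAW R3: wait I3 write@14
I5  is:20  ro:21  ex:24  wr:25  — struct: FPADD busy until I4 writes@19
I6  is:21  ro:22  ex:27  wr:28
I7  is:29  ro:30  ex:33  wr:34  — WAW R3: wait I6 write@28
I8  is:30  ro:31  ex:32  wr:33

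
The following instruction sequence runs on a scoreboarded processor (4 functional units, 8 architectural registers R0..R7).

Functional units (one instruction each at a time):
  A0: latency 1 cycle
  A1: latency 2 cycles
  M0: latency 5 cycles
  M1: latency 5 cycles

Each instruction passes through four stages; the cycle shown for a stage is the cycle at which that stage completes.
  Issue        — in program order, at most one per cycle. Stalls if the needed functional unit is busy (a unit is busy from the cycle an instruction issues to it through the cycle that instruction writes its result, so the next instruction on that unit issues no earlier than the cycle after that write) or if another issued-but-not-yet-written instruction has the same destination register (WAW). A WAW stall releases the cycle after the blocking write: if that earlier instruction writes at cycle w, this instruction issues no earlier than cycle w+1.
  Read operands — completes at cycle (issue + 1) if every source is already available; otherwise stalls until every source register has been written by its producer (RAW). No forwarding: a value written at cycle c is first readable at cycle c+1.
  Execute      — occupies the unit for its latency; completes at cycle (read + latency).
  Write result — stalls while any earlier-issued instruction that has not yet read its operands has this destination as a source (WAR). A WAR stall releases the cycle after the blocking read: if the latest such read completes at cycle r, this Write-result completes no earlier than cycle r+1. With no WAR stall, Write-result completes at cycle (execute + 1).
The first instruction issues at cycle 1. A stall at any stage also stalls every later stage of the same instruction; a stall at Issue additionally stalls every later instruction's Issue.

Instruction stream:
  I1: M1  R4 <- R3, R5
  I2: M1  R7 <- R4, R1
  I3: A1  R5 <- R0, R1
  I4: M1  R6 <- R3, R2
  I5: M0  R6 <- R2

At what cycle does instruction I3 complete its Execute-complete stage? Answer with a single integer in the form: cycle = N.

[I1] 1/2/7/8
[I2] 9/10/15/16  (struct: M1 busy until I1 writes@8)
[I3] 10/11/13/14
[I4] 17/18/23/24  (struct: M1 busy until I2 writes@16)
[I5] 25/26/31/32  (WAW R6: wait I4 write@24)

cycle = 13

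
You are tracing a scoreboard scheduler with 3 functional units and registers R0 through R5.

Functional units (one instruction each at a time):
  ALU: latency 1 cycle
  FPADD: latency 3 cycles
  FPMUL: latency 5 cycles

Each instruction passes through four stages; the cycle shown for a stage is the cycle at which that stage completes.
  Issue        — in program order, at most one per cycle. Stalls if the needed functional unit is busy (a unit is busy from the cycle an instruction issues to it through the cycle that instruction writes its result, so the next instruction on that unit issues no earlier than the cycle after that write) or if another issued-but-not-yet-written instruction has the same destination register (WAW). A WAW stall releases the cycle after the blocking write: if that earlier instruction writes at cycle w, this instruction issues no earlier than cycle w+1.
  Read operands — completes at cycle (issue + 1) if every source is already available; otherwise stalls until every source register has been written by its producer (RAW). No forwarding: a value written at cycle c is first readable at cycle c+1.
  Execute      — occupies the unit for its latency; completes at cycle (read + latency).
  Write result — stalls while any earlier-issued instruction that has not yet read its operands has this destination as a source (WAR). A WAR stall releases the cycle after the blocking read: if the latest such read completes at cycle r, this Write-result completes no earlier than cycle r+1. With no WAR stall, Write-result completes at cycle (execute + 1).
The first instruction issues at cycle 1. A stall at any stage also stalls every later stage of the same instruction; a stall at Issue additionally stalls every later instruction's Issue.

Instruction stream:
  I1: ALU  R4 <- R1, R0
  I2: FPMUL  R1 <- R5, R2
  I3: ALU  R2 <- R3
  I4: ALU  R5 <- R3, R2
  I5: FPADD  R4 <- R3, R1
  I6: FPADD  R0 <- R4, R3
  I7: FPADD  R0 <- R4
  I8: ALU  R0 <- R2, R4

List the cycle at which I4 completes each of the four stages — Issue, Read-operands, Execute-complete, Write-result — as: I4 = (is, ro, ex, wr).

I1  is:1  ro:2  ex:3  wr:4
I2  is:2  ro:3  ex:8  wr:9
I3  is:5  ro:6  ex:7  wr:8  — struct: ALU busy until I1 writes@4
I4  is:9  ro:10  ex:11  wr:12  — struct: ALU busy until I3 writes@8
I5  is:10  ro:11  ex:14  wr:15
I6  is:16  ro:17  ex:20  wr:21  — struct: FPADD busy until I5 writes@15
I7  is:22  ro:23  ex:26  wr:27  — struct: FPADD busy until I6 writes@21
I8  is:28  ro:29  ex:30  wr:31  — WAW R0: wait I7 write@27

I4 = (9, 10, 11, 12)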